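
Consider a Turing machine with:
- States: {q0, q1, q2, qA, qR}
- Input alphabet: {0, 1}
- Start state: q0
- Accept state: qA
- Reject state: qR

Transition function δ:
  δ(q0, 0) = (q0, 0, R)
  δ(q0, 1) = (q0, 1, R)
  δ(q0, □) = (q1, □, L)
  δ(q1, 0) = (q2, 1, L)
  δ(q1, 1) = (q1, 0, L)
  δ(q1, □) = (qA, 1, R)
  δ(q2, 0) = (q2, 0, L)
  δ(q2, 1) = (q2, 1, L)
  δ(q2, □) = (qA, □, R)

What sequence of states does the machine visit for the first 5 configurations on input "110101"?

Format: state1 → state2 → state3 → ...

Execution trace:
Initial: [q0]110101
Step 1: δ(q0, 1) = (q0, 1, R) → 1[q0]10101
Step 2: δ(q0, 1) = (q0, 1, R) → 11[q0]0101
Step 3: δ(q0, 0) = (q0, 0, R) → 110[q0]101
Step 4: δ(q0, 1) = (q0, 1, R) → 1101[q0]01

State sequence: q0 → q0 → q0 → q0 → q0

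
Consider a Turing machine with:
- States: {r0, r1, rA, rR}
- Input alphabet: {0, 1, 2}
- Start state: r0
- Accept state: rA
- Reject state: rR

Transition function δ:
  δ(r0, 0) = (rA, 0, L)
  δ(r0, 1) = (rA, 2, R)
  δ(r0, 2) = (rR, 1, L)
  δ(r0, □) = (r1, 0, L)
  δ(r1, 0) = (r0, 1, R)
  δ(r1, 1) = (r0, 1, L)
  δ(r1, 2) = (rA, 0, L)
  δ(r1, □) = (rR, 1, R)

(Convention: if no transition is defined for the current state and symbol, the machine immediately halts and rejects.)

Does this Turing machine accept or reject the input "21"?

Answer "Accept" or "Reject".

Execution trace:
Initial: [r0]21
Step 1: δ(r0, 2) = (rR, 1, L) → [rR]□11

The machine reaches the reject state rR and halts.

Answer: Reject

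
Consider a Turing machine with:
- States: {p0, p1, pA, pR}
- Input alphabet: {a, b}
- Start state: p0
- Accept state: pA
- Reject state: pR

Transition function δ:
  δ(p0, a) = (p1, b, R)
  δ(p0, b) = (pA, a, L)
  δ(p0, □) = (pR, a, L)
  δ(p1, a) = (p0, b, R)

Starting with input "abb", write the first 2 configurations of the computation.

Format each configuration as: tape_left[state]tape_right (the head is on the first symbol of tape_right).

Transitions applied:
Step 1: δ(p0, a) = (p1, b, R)

The first 2 configurations are:
[p0]abb ⊢ b[p1]bb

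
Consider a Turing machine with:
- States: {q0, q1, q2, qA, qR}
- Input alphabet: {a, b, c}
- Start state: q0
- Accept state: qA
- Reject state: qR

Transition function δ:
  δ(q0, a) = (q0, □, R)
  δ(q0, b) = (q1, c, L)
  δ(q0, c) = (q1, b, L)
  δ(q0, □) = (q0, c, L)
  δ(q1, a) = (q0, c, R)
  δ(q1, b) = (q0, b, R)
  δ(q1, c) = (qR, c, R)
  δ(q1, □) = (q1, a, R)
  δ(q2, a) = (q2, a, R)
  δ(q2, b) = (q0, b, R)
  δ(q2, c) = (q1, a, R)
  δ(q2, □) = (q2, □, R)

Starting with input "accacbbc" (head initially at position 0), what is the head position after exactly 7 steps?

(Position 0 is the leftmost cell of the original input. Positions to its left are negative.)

Execution trace (head position shown):
Step 0: [q0]accacbbc  (head at position 0)
Step 1: move right → □[q0]ccacbbc  (head at position 1)
Step 2: move left → [q1]□bcacbbc  (head at position 0)
Step 3: move right → a[q1]bcacbbc  (head at position 1)
Step 4: move right → ab[q0]cacbbc  (head at position 2)
Step 5: move left → a[q1]bbacbbc  (head at position 1)
Step 6: move right → ab[q0]bacbbc  (head at position 2)
Step 7: move left → a[q1]bcacbbc  (head at position 1)

After 7 steps, the head is at position 1.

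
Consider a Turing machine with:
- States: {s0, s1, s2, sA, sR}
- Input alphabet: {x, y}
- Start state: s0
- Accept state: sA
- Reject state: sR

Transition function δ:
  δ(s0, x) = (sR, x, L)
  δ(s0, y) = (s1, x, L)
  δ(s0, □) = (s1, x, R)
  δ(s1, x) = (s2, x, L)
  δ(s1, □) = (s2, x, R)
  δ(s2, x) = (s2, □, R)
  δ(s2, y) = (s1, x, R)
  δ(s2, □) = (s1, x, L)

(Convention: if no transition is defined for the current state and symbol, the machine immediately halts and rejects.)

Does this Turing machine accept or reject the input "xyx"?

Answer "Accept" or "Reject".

Execution trace:
Initial: [s0]xyx
Step 1: δ(s0, x) = (sR, x, L) → [sR]□xyx

The machine reaches the reject state sR and halts.

Answer: Reject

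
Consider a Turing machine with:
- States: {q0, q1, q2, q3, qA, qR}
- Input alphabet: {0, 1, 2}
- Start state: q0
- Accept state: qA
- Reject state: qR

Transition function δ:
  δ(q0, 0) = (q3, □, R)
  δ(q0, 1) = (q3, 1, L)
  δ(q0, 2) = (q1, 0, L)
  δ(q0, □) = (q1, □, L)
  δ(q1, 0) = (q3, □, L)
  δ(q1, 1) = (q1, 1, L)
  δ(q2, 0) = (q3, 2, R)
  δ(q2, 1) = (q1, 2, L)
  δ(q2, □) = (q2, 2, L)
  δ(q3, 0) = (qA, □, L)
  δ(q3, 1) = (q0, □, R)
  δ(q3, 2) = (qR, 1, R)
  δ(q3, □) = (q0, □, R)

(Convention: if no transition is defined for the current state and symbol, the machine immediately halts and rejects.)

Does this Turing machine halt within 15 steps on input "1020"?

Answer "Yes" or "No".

Execution trace:
Initial: [q0]1020
Step 1: δ(q0, 1) = (q3, 1, L) → [q3]□1020
Step 2: δ(q3, □) = (q0, □, R) → □[q0]1020
Step 3: δ(q0, 1) = (q3, 1, L) → [q3]□1020
Step 4: δ(q3, □) = (q0, □, R) → □[q0]1020
Step 5: δ(q0, 1) = (q3, 1, L) → [q3]□1020
Step 6: δ(q3, □) = (q0, □, R) → □[q0]1020
Step 7: δ(q0, 1) = (q3, 1, L) → [q3]□1020
Step 8: δ(q3, □) = (q0, □, R) → □[q0]1020
Step 9: δ(q0, 1) = (q3, 1, L) → [q3]□1020
Step 10: δ(q3, □) = (q0, □, R) → □[q0]1020
Step 11: δ(q0, 1) = (q3, 1, L) → [q3]□1020
Step 12: δ(q3, □) = (q0, □, R) → □[q0]1020
Step 13: δ(q0, 1) = (q3, 1, L) → [q3]□1020
Step 14: δ(q3, □) = (q0, □, R) → □[q0]1020
Step 15: δ(q0, 1) = (q3, 1, L) → [q3]□1020

The machine has not reached a halting state after 15 steps.
The machine did not halt within the 15-step bound.

Answer: No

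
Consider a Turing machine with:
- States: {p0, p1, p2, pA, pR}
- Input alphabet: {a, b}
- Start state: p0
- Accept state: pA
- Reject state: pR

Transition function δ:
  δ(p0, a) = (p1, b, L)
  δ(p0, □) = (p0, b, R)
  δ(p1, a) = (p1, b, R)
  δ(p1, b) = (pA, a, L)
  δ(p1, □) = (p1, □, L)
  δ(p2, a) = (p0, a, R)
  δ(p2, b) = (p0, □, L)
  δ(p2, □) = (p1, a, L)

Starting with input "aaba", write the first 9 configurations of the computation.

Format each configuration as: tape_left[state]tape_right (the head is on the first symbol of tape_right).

Transitions applied:
Step 1: δ(p0, a) = (p1, b, L)
Step 2: δ(p1, □) = (p1, □, L)
Step 3: δ(p1, □) = (p1, □, L)
Step 4: δ(p1, □) = (p1, □, L)
Step 5: δ(p1, □) = (p1, □, L)
Step 6: δ(p1, □) = (p1, □, L)
Step 7: δ(p1, □) = (p1, □, L)
Step 8: δ(p1, □) = (p1, □, L)

The first 9 configurations are:
[p0]aaba ⊢ [p1]□baba ⊢ [p1]□□baba ⊢ [p1]□□□baba ⊢ [p1]□□□□baba ⊢ [p1]□□□□□baba ⊢ [p1]□□□□□□baba ⊢ [p1]□□□□□□□baba ⊢ [p1]□□□□□□□□baba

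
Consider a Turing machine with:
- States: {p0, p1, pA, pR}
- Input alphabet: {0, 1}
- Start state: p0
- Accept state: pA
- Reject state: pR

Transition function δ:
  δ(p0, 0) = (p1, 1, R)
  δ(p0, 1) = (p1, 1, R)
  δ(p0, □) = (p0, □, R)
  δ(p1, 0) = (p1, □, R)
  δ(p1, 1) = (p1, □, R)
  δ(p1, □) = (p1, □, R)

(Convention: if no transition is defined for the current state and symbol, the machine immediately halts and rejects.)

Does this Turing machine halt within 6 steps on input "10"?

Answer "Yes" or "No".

Execution trace:
Initial: [p0]10
Step 1: δ(p0, 1) = (p1, 1, R) → 1[p1]0
Step 2: δ(p1, 0) = (p1, □, R) → 1□[p1]□
Step 3: δ(p1, □) = (p1, □, R) → 1□□[p1]□
Step 4: δ(p1, □) = (p1, □, R) → 1□□□[p1]□
Step 5: δ(p1, □) = (p1, □, R) → 1□□□□[p1]□
Step 6: δ(p1, □) = (p1, □, R) → 1□□□□□[p1]□

The machine has not reached a halting state after 6 steps.
The machine did not halt within the 6-step bound.

Answer: No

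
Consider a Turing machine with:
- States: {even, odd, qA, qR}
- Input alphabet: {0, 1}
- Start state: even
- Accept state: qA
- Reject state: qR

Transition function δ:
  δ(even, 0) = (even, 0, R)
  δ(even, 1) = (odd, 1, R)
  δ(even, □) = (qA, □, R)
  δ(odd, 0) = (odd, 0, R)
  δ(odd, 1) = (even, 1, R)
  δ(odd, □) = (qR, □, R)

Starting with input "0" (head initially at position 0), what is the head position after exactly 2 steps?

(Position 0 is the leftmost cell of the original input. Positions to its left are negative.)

Execution trace (head position shown):
Step 0: [even]0  (head at position 0)
Step 1: move right → 0[even]□  (head at position 1)
Step 2: move right → 0□[qA]□  (head at position 2)

After 2 steps, the head is at position 2.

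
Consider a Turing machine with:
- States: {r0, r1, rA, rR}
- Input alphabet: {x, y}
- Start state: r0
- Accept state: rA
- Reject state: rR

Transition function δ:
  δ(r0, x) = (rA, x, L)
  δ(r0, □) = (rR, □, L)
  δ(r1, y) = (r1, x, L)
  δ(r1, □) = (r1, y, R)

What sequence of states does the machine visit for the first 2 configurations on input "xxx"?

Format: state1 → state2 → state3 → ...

Execution trace:
Initial: [r0]xxx
Step 1: δ(r0, x) = (rA, x, L) → [rA]□xxx

The machine reaches the accept state rA and halts.

State sequence: r0 → rA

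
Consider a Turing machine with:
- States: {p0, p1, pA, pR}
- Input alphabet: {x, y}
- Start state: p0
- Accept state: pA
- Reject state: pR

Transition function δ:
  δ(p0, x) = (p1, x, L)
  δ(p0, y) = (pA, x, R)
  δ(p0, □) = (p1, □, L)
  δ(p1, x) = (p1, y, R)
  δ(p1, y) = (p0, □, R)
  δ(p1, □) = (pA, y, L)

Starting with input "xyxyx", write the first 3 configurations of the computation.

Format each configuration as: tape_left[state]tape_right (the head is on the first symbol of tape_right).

Transitions applied:
Step 1: δ(p0, x) = (p1, x, L)
Step 2: δ(p1, □) = (pA, y, L)

The first 3 configurations are:
[p0]xyxyx ⊢ [p1]□xyxyx ⊢ [pA]□yxyxyx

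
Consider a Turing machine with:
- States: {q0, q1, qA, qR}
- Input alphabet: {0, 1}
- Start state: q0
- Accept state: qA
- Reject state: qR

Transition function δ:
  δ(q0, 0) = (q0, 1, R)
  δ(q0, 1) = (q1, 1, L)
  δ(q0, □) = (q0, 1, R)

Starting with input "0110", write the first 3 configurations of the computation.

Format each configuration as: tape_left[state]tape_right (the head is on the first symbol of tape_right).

Transitions applied:
Step 1: δ(q0, 0) = (q0, 1, R)
Step 2: δ(q0, 1) = (q1, 1, L)

The first 3 configurations are:
[q0]0110 ⊢ 1[q0]110 ⊢ [q1]1110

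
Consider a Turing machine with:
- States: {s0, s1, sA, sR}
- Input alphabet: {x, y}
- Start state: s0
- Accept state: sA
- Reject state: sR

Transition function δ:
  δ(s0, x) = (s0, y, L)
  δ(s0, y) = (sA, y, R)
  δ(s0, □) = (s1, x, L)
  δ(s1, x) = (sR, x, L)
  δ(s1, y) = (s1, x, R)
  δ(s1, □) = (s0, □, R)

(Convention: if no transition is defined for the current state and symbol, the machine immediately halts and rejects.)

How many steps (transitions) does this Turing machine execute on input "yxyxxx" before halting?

Execution trace:
Initial: [s0]yxyxxx
Step 1: δ(s0, y) = (sA, y, R) → y[sA]xyxxx

The machine reaches the accept state sA and halts.

The machine executed 1 step before halting.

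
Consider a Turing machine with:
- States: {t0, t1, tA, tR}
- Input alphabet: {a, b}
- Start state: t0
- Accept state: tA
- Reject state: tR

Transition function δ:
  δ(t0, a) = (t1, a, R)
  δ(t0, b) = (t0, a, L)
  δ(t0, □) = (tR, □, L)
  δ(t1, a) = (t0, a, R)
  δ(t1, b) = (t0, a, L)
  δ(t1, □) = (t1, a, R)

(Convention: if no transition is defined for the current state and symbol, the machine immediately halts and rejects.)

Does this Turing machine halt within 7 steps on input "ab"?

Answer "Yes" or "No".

Execution trace:
Initial: [t0]ab
Step 1: δ(t0, a) = (t1, a, R) → a[t1]b
Step 2: δ(t1, b) = (t0, a, L) → [t0]aa
Step 3: δ(t0, a) = (t1, a, R) → a[t1]a
Step 4: δ(t1, a) = (t0, a, R) → aa[t0]□
Step 5: δ(t0, □) = (tR, □, L) → a[tR]a□

The machine reaches the reject state tR and halts.
The machine halted after 5 steps (within the 7-step bound).

Answer: Yes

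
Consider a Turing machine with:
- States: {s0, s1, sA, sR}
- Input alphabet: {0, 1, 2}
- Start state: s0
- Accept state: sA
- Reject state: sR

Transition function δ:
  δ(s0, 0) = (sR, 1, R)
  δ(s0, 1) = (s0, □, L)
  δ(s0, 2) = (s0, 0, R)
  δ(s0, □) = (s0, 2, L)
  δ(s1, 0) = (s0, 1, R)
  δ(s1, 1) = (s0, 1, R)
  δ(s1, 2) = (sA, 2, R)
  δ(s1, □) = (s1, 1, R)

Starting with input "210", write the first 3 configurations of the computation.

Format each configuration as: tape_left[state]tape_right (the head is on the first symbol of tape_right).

Transitions applied:
Step 1: δ(s0, 2) = (s0, 0, R)
Step 2: δ(s0, 1) = (s0, □, L)

The first 3 configurations are:
[s0]210 ⊢ 0[s0]10 ⊢ [s0]0□0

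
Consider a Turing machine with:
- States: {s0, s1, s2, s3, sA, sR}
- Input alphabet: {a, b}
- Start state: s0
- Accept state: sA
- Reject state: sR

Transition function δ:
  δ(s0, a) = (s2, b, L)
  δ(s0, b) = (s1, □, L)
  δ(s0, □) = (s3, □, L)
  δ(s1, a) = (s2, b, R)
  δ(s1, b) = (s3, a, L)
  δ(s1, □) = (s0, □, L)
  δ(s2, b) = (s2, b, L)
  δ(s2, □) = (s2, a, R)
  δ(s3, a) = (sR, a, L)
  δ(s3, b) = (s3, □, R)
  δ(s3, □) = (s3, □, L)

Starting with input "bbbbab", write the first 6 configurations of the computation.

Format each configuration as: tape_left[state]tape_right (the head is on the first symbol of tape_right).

Transitions applied:
Step 1: δ(s0, b) = (s1, □, L)
Step 2: δ(s1, □) = (s0, □, L)
Step 3: δ(s0, □) = (s3, □, L)
Step 4: δ(s3, □) = (s3, □, L)
Step 5: δ(s3, □) = (s3, □, L)

The first 6 configurations are:
[s0]bbbbab ⊢ [s1]□□bbbab ⊢ [s0]□□□bbbab ⊢ [s3]□□□□bbbab ⊢ [s3]□□□□□bbbab ⊢ [s3]□□□□□□bbbab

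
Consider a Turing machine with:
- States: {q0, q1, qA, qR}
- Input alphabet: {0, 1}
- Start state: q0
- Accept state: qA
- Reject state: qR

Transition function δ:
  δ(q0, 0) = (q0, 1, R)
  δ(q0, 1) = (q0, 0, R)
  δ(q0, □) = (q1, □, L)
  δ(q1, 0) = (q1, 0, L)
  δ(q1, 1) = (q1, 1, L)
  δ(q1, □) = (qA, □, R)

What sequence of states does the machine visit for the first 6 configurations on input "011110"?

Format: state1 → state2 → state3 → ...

Execution trace:
Initial: [q0]011110
Step 1: δ(q0, 0) = (q0, 1, R) → 1[q0]11110
Step 2: δ(q0, 1) = (q0, 0, R) → 10[q0]1110
Step 3: δ(q0, 1) = (q0, 0, R) → 100[q0]110
Step 4: δ(q0, 1) = (q0, 0, R) → 1000[q0]10
Step 5: δ(q0, 1) = (q0, 0, R) → 10000[q0]0

State sequence: q0 → q0 → q0 → q0 → q0 → q0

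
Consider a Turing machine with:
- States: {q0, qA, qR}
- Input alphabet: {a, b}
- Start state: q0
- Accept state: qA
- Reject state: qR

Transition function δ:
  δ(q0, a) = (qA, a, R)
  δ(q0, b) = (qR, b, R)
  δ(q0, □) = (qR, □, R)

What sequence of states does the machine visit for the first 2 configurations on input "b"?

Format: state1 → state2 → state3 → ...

Execution trace:
Initial: [q0]b
Step 1: δ(q0, b) = (qR, b, R) → b[qR]□

The machine reaches the reject state qR and halts.

State sequence: q0 → qR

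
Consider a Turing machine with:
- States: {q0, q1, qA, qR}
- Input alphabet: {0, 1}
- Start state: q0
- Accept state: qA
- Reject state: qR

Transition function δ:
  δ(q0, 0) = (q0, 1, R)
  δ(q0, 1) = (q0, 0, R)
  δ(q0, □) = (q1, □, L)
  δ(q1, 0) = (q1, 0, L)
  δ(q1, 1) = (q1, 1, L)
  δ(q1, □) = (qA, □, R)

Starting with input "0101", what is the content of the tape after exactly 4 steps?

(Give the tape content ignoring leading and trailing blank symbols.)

Execution trace:
Initial: [q0]0101
Step 1: δ(q0, 0) = (q0, 1, R) → 1[q0]101
Step 2: δ(q0, 1) = (q0, 0, R) → 10[q0]01
Step 3: δ(q0, 0) = (q0, 1, R) → 101[q0]1
Step 4: δ(q0, 1) = (q0, 0, R) → 1010[q0]□

After 4 steps, the tape (ignoring leading/trailing blanks) is: 1010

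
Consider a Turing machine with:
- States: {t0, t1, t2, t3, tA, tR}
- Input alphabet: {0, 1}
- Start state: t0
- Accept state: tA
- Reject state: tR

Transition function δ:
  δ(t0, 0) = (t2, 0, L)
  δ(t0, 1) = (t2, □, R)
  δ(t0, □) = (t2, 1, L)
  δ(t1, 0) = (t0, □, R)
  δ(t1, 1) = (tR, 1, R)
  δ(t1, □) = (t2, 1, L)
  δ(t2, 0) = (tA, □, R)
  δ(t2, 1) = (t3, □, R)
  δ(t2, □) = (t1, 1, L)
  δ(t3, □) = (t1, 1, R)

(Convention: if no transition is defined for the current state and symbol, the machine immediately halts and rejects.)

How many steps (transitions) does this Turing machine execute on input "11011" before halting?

Execution trace:
Initial: [t0]11011
Step 1: δ(t0, 1) = (t2, □, R) → □[t2]1011
Step 2: δ(t2, 1) = (t3, □, R) → □□[t3]011

No transition is defined for δ(t3, 0). By convention the machine halts and rejects.

The machine executed 2 steps before halting.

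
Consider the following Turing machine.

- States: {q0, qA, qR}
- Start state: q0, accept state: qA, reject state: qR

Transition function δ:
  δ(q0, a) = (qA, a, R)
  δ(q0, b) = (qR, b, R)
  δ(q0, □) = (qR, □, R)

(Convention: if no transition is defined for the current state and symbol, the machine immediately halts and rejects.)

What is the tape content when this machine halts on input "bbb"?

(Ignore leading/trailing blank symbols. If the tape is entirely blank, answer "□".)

Execution trace:
Initial: [q0]bbb
Step 1: δ(q0, b) = (qR, b, R) → b[qR]bb

The machine reaches the reject state qR and halts.

Final tape (ignoring leading/trailing blanks): bbb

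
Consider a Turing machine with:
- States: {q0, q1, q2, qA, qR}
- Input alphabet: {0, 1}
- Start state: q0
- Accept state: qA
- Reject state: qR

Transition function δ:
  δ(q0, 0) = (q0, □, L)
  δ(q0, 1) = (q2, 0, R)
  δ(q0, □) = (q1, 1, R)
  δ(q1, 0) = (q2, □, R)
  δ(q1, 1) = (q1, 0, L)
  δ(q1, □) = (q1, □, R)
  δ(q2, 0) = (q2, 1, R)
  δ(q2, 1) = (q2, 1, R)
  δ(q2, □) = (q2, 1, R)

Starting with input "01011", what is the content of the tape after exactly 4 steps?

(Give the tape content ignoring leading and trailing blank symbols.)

Execution trace:
Initial: [q0]01011
Step 1: δ(q0, 0) = (q0, □, L) → [q0]□□1011
Step 2: δ(q0, □) = (q1, 1, R) → 1[q1]□1011
Step 3: δ(q1, □) = (q1, □, R) → 1□[q1]1011
Step 4: δ(q1, 1) = (q1, 0, L) → 1[q1]□0011

After 4 steps, the tape (ignoring leading/trailing blanks) is: 1□0011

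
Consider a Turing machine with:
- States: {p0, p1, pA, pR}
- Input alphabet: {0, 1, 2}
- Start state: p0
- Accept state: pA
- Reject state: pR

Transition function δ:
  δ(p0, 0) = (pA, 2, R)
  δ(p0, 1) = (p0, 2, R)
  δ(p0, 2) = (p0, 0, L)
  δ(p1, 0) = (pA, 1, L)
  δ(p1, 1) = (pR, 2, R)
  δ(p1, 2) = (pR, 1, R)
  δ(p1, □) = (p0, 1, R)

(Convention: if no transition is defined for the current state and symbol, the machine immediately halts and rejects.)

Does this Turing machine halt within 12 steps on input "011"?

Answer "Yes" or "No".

Execution trace:
Initial: [p0]011
Step 1: δ(p0, 0) = (pA, 2, R) → 2[pA]11

The machine reaches the accept state pA and halts.
The machine halted after 1 step (within the 12-step bound).

Answer: Yes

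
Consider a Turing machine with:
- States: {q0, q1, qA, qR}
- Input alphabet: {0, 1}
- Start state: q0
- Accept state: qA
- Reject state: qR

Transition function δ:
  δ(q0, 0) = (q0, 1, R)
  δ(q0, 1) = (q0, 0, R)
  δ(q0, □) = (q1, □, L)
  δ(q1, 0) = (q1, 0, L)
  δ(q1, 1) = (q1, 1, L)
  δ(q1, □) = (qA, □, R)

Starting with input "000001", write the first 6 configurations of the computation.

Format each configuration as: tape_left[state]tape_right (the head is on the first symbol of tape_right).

Transitions applied:
Step 1: δ(q0, 0) = (q0, 1, R)
Step 2: δ(q0, 0) = (q0, 1, R)
Step 3: δ(q0, 0) = (q0, 1, R)
Step 4: δ(q0, 0) = (q0, 1, R)
Step 5: δ(q0, 0) = (q0, 1, R)

The first 6 configurations are:
[q0]000001 ⊢ 1[q0]00001 ⊢ 11[q0]0001 ⊢ 111[q0]001 ⊢ 1111[q0]01 ⊢ 11111[q0]1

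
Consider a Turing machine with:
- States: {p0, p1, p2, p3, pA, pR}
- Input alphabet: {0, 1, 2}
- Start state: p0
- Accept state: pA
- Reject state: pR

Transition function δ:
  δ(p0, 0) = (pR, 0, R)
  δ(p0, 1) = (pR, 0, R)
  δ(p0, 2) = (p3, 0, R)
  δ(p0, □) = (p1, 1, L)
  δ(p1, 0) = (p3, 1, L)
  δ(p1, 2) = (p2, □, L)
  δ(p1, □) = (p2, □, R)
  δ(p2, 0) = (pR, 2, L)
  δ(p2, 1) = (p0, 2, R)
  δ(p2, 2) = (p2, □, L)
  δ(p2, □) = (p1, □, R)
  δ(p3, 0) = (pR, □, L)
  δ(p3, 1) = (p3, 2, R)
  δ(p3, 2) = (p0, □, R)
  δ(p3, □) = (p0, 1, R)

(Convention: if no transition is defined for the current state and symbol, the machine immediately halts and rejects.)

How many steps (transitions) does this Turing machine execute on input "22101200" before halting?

Execution trace:
Initial: [p0]22101200
Step 1: δ(p0, 2) = (p3, 0, R) → 0[p3]2101200
Step 2: δ(p3, 2) = (p0, □, R) → 0□[p0]101200
Step 3: δ(p0, 1) = (pR, 0, R) → 0□0[pR]01200

The machine reaches the reject state pR and halts.

The machine executed 3 steps before halting.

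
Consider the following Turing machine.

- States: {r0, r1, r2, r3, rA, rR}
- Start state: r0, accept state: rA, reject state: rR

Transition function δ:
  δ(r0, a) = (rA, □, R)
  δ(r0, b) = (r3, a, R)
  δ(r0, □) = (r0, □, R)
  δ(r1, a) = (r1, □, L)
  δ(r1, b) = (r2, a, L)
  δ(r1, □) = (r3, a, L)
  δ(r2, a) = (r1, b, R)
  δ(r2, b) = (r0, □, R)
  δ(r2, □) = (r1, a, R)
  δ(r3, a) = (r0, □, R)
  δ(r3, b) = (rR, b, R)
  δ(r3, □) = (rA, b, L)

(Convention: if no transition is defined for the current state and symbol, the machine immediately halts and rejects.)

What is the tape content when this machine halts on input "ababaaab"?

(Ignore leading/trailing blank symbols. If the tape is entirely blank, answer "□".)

Execution trace:
Initial: [r0]ababaaab
Step 1: δ(r0, a) = (rA, □, R) → □[rA]babaaab

The machine reaches the accept state rA and halts.

Final tape (ignoring leading/trailing blanks): babaaab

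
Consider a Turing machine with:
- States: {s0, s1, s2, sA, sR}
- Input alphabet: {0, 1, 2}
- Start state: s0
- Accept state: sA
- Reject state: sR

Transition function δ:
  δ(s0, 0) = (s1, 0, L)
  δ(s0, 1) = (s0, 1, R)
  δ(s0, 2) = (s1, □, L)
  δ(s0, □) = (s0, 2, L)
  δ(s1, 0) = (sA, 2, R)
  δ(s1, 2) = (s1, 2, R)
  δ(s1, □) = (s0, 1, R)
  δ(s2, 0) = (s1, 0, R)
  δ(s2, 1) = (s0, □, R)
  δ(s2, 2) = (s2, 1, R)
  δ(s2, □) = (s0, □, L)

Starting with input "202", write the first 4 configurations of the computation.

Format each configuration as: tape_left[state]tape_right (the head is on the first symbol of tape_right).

Transitions applied:
Step 1: δ(s0, 2) = (s1, □, L)
Step 2: δ(s1, □) = (s0, 1, R)
Step 3: δ(s0, □) = (s0, 2, L)

The first 4 configurations are:
[s0]202 ⊢ [s1]□□02 ⊢ 1[s0]□02 ⊢ [s0]1202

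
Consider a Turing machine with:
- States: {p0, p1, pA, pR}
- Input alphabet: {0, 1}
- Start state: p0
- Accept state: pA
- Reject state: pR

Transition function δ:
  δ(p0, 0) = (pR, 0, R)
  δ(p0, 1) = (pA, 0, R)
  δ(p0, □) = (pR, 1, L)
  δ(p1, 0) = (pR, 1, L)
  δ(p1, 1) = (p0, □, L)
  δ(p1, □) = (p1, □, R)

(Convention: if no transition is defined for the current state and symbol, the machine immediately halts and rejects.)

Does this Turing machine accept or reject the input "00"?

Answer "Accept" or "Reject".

Execution trace:
Initial: [p0]00
Step 1: δ(p0, 0) = (pR, 0, R) → 0[pR]0

The machine reaches the reject state pR and halts.

Answer: Reject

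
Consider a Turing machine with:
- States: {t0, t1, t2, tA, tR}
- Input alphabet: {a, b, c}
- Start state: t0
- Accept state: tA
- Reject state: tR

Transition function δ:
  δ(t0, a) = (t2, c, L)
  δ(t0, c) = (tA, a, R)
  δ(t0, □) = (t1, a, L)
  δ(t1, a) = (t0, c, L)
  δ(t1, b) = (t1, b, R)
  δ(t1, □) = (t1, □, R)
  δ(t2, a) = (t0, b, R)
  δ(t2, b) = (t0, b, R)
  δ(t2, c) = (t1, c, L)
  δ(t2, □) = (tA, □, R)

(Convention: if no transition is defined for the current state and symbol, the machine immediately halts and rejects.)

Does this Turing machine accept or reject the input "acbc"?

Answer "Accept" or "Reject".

Execution trace:
Initial: [t0]acbc
Step 1: δ(t0, a) = (t2, c, L) → [t2]□ccbc
Step 2: δ(t2, □) = (tA, □, R) → □[tA]ccbc

The machine reaches the accept state tA and halts.

Answer: Accept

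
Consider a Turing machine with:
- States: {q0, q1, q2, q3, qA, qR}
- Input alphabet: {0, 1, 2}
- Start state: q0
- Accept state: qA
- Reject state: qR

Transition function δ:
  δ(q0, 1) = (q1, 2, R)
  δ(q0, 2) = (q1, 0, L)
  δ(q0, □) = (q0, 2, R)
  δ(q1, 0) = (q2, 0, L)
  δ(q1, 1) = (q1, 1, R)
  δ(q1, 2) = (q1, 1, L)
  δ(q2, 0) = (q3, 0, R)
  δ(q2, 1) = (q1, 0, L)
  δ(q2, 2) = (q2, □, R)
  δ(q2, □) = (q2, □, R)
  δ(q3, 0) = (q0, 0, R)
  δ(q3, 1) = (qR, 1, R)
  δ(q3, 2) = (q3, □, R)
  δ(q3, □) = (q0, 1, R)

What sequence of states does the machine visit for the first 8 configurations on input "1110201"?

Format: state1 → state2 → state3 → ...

Execution trace:
Initial: [q0]1110201
Step 1: δ(q0, 1) = (q1, 2, R) → 2[q1]110201
Step 2: δ(q1, 1) = (q1, 1, R) → 21[q1]10201
Step 3: δ(q1, 1) = (q1, 1, R) → 211[q1]0201
Step 4: δ(q1, 0) = (q2, 0, L) → 21[q2]10201
Step 5: δ(q2, 1) = (q1, 0, L) → 2[q1]100201
Step 6: δ(q1, 1) = (q1, 1, R) → 21[q1]00201
Step 7: δ(q1, 0) = (q2, 0, L) → 2[q2]100201

State sequence: q0 → q1 → q1 → q1 → q2 → q1 → q1 → q2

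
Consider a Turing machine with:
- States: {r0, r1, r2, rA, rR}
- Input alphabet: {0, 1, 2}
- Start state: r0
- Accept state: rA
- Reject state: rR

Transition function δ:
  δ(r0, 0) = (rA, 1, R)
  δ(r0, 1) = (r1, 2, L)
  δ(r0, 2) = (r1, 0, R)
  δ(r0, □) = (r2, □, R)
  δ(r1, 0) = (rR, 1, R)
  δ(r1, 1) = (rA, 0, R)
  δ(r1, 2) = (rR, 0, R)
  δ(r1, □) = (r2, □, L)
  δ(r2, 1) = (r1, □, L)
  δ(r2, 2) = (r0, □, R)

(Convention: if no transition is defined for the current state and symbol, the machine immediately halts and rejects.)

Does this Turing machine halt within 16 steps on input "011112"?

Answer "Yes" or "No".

Execution trace:
Initial: [r0]011112
Step 1: δ(r0, 0) = (rA, 1, R) → 1[rA]11112

The machine reaches the accept state rA and halts.
The machine halted after 1 step (within the 16-step bound).

Answer: Yes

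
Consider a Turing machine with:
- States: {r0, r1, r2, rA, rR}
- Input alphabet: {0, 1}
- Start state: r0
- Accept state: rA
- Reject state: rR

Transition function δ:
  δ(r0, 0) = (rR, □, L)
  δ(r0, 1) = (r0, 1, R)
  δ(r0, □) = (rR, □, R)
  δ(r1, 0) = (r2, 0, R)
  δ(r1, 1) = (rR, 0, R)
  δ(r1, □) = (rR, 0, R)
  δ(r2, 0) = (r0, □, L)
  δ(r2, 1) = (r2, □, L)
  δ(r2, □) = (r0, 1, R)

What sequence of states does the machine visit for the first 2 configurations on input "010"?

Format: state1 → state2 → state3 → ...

Execution trace:
Initial: [r0]010
Step 1: δ(r0, 0) = (rR, □, L) → [rR]□□10

The machine reaches the reject state rR and halts.

State sequence: r0 → rR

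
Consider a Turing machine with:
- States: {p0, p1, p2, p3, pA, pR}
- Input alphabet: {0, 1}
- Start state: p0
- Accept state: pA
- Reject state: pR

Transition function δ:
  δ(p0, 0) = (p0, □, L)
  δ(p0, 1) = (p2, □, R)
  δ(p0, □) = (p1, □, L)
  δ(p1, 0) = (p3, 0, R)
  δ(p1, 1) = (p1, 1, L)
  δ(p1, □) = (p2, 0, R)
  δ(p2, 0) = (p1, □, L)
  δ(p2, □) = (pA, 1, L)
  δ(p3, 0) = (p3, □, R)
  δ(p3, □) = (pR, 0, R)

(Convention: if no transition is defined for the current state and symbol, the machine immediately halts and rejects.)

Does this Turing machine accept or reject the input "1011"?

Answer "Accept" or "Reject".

Execution trace:
Initial: [p0]1011
Step 1: δ(p0, 1) = (p2, □, R) → □[p2]011
Step 2: δ(p2, 0) = (p1, □, L) → [p1]□□11
Step 3: δ(p1, □) = (p2, 0, R) → 0[p2]□11
Step 4: δ(p2, □) = (pA, 1, L) → [pA]0111

The machine reaches the accept state pA and halts.

Answer: Accept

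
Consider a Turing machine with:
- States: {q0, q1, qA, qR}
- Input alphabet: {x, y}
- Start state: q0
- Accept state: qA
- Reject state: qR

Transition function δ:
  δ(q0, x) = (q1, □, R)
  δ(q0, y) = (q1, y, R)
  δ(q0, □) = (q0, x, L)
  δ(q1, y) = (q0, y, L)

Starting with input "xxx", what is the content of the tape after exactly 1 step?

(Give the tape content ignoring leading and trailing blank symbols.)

Execution trace:
Initial: [q0]xxx
Step 1: δ(q0, x) = (q1, □, R) → □[q1]xx

No transition is defined for δ(q1, x). By convention the machine halts and rejects.

After 1 step, the tape (ignoring leading/trailing blanks) is: xx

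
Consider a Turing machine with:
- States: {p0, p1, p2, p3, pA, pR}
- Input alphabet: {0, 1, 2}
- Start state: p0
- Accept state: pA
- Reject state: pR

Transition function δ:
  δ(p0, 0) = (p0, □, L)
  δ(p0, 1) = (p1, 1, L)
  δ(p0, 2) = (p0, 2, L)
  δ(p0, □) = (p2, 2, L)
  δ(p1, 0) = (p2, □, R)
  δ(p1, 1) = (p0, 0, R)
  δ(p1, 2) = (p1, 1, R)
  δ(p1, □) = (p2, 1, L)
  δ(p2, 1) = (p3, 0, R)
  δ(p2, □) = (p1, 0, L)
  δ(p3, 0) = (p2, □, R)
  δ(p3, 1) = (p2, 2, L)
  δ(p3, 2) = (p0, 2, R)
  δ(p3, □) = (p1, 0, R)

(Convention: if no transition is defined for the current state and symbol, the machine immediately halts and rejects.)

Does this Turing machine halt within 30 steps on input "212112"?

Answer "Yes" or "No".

Execution trace:
Initial: [p0]212112
Step 1: δ(p0, 2) = (p0, 2, L) → [p0]□212112
Step 2: δ(p0, □) = (p2, 2, L) → [p2]□2212112
Step 3: δ(p2, □) = (p1, 0, L) → [p1]□02212112
Step 4: δ(p1, □) = (p2, 1, L) → [p2]□102212112
Step 5: δ(p2, □) = (p1, 0, L) → [p1]□0102212112
Step 6: δ(p1, □) = (p2, 1, L) → [p2]□10102212112
Step 7: δ(p2, □) = (p1, 0, L) → [p1]□010102212112
Step 8: δ(p1, □) = (p2, 1, L) → [p2]□1010102212112
Step 9: δ(p2, □) = (p1, 0, L) → [p1]□01010102212112
Step 10: δ(p1, □) = (p2, 1, L) → [p2]□101010102212112
Step 11: δ(p2, □) = (p1, 0, L) → [p1]□0101010102212112
Step 12: δ(p1, □) = (p2, 1, L) → [p2]□10101010102212112
Step 13: δ(p2, □) = (p1, 0, L) → [p1]□010101010102212112
Step 14: δ(p1, □) = (p2, 1, L) → [p2]□1010101010102212112
Step 15: δ(p2, □) = (p1, 0, L) → [p1]□01010101010102212112
Step 16: δ(p1, □) = (p2, 1, L) → [p2]□101010101010102212112
Step 17: δ(p2, □) = (p1, 0, L) → [p1]□0101010101010102212112
Step 18: δ(p1, □) = (p2, 1, L) → [p2]□10101010101010102212112
Step 19: δ(p2, □) = (p1, 0, L) → [p1]□010101010101010102212112
Step 20: δ(p1, □) = (p2, 1, L) → [p2]□1010101010101010102212112
Step 21: δ(p2, □) = (p1, 0, L) → [p1]□01010101010101010102212112
Step 22: δ(p1, □) = (p2, 1, L) → [p2]□101010101010101010102212112
Step 23: δ(p2, □) = (p1, 0, L) → [p1]□0101010101010101010102212112
Step 24: δ(p1, □) = (p2, 1, L) → [p2]□10101010101010101010102212112
Step 25: δ(p2, □) = (p1, 0, L) → [p1]□010101010101010101010102212112
Step 26: δ(p1, □) = (p2, 1, L) → [p2]□1010101010101010101010102212112
Step 27: δ(p2, □) = (p1, 0, L) → [p1]□01010101010101010101010102212112
Step 28: δ(p1, □) = (p2, 1, L) → [p2]□101010101010101010101010102212112
Step 29: δ(p2, □) = (p1, 0, L) → [p1]□0101010101010101010101010102212112
Step 30: δ(p1, □) = (p2, 1, L) → [p2]□10101010101010101010101010102212112

The machine has not reached a halting state after 30 steps.
The machine did not halt within the 30-step bound.

Answer: No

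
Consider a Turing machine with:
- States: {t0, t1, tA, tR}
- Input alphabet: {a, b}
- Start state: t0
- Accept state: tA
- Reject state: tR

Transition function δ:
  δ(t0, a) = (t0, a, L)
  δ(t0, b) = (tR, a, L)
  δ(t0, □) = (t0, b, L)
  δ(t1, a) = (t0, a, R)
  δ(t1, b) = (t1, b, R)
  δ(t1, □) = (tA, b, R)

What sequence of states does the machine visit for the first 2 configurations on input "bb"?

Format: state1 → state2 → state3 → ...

Execution trace:
Initial: [t0]bb
Step 1: δ(t0, b) = (tR, a, L) → [tR]□ab

The machine reaches the reject state tR and halts.

State sequence: t0 → tR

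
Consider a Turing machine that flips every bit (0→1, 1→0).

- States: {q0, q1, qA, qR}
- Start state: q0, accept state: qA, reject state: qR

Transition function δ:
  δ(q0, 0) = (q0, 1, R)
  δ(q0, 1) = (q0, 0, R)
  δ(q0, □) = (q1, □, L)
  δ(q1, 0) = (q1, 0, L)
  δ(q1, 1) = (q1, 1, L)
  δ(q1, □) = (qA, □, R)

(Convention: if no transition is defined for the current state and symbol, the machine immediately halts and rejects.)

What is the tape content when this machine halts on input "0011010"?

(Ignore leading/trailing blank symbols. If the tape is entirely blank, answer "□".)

Execution trace:
Initial: [q0]0011010
Step 1: δ(q0, 0) = (q0, 1, R) → 1[q0]011010
Step 2: δ(q0, 0) = (q0, 1, R) → 11[q0]11010
Step 3: δ(q0, 1) = (q0, 0, R) → 110[q0]1010
Step 4: δ(q0, 1) = (q0, 0, R) → 1100[q0]010
Step 5: δ(q0, 0) = (q0, 1, R) → 11001[q0]10
Step 6: δ(q0, 1) = (q0, 0, R) → 110010[q0]0
Step 7: δ(q0, 0) = (q0, 1, R) → 1100101[q0]□
Step 8: δ(q0, □) = (q1, □, L) → 110010[q1]1□
Step 9: δ(q1, 1) = (q1, 1, L) → 11001[q1]01□
Step 10: δ(q1, 0) = (q1, 0, L) → 1100[q1]101□
Step 11: δ(q1, 1) = (q1, 1, L) → 110[q1]0101□
Step 12: δ(q1, 0) = (q1, 0, L) → 11[q1]00101□
Step 13: δ(q1, 0) = (q1, 0, L) → 1[q1]100101□
Step 14: δ(q1, 1) = (q1, 1, L) → [q1]1100101□
Step 15: δ(q1, 1) = (q1, 1, L) → [q1]□1100101□
Step 16: δ(q1, □) = (qA, □, R) → □[qA]1100101□

The machine reaches the accept state qA and halts.

Final tape (ignoring leading/trailing blanks): 1100101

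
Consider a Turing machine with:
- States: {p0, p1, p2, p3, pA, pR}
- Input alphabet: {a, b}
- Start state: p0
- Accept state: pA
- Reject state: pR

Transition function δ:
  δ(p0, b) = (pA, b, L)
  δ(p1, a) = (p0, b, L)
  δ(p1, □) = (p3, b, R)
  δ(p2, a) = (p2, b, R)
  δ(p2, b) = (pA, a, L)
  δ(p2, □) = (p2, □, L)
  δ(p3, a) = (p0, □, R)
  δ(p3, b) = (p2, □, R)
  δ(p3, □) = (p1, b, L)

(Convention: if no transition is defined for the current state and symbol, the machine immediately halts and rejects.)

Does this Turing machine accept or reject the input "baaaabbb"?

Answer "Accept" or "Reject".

Execution trace:
Initial: [p0]baaaabbb
Step 1: δ(p0, b) = (pA, b, L) → [pA]□baaaabbb

The machine reaches the accept state pA and halts.

Answer: Accept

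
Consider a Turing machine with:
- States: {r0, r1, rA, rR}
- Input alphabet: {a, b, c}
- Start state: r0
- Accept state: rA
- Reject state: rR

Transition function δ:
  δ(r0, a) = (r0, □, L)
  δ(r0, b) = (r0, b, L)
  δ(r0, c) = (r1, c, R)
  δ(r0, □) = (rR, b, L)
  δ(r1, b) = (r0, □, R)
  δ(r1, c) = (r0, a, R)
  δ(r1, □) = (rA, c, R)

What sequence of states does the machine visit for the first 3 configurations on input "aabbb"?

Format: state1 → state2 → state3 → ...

Execution trace:
Initial: [r0]aabbb
Step 1: δ(r0, a) = (r0, □, L) → [r0]□□abbb
Step 2: δ(r0, □) = (rR, b, L) → [rR]□b□abbb

The machine reaches the reject state rR and halts.

State sequence: r0 → r0 → rR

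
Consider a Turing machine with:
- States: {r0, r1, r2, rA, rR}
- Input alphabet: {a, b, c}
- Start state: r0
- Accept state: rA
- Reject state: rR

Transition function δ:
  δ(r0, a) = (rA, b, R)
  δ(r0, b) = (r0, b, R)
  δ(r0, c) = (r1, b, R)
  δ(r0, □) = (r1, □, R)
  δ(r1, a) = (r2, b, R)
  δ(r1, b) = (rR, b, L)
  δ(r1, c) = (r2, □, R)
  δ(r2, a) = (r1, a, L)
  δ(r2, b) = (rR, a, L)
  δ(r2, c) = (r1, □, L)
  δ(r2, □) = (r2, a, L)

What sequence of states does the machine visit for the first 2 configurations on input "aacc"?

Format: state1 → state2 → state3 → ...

Execution trace:
Initial: [r0]aacc
Step 1: δ(r0, a) = (rA, b, R) → b[rA]acc

The machine reaches the accept state rA and halts.

State sequence: r0 → rA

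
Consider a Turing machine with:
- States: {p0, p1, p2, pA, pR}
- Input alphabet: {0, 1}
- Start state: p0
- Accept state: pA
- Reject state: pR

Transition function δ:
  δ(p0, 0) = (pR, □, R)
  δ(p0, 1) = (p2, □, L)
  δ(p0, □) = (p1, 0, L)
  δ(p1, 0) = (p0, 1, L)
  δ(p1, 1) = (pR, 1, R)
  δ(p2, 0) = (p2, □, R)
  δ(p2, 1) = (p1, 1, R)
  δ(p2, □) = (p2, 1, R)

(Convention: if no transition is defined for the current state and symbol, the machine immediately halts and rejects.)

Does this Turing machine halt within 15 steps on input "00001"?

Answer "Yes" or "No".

Execution trace:
Initial: [p0]00001
Step 1: δ(p0, 0) = (pR, □, R) → □[pR]0001

The machine reaches the reject state pR and halts.
The machine halted after 1 step (within the 15-step bound).

Answer: Yes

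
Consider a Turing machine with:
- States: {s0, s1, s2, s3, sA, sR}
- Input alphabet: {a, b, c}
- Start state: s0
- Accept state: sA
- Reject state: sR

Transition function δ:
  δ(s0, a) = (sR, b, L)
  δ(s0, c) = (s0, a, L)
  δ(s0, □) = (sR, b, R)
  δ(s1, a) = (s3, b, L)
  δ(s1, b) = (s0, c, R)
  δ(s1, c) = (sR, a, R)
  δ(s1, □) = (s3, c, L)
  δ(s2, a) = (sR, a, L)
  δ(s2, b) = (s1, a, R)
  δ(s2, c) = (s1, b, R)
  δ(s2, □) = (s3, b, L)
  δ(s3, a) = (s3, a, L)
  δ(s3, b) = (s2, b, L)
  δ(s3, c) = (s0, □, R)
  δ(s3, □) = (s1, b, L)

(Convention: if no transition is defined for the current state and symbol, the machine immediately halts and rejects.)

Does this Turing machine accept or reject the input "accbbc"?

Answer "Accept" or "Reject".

Execution trace:
Initial: [s0]accbbc
Step 1: δ(s0, a) = (sR, b, L) → [sR]□bccbbc

The machine reaches the reject state sR and halts.

Answer: Reject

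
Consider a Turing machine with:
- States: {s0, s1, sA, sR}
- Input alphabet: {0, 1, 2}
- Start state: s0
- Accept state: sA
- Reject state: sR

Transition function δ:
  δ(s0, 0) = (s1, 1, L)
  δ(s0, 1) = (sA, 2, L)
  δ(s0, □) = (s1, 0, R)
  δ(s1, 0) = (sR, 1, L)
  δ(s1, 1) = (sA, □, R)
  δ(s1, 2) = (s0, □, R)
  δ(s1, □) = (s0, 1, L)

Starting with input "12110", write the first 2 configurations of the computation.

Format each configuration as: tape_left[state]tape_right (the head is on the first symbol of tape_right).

Transitions applied:
Step 1: δ(s0, 1) = (sA, 2, L)

The first 2 configurations are:
[s0]12110 ⊢ [sA]□22110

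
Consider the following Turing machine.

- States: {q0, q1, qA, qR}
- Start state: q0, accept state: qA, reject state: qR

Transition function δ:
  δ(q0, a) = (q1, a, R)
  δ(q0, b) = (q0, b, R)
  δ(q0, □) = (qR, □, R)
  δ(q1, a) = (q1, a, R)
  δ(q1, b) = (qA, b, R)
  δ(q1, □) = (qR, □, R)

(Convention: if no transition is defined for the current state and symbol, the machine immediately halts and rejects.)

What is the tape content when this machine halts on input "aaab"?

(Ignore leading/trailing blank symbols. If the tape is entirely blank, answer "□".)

Execution trace:
Initial: [q0]aaab
Step 1: δ(q0, a) = (q1, a, R) → a[q1]aab
Step 2: δ(q1, a) = (q1, a, R) → aa[q1]ab
Step 3: δ(q1, a) = (q1, a, R) → aaa[q1]b
Step 4: δ(q1, b) = (qA, b, R) → aaab[qA]□

The machine reaches the accept state qA and halts.

Final tape (ignoring leading/trailing blanks): aaab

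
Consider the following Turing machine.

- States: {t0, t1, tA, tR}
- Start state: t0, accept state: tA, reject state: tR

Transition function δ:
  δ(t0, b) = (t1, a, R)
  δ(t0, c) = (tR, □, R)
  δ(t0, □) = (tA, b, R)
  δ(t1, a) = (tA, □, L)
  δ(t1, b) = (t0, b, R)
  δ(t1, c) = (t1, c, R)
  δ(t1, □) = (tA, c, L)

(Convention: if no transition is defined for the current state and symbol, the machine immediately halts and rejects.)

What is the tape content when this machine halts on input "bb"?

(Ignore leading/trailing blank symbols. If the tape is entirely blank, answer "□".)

Execution trace:
Initial: [t0]bb
Step 1: δ(t0, b) = (t1, a, R) → a[t1]b
Step 2: δ(t1, b) = (t0, b, R) → ab[t0]□
Step 3: δ(t0, □) = (tA, b, R) → abb[tA]□

The machine reaches the accept state tA and halts.

Final tape (ignoring leading/trailing blanks): abb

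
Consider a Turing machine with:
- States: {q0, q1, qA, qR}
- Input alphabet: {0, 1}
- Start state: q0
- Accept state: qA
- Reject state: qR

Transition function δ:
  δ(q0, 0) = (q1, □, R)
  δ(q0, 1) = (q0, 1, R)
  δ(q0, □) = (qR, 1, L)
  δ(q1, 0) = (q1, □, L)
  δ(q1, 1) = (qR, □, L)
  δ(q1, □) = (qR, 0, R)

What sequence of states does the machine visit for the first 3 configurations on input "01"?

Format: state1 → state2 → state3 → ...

Execution trace:
Initial: [q0]01
Step 1: δ(q0, 0) = (q1, □, R) → □[q1]1
Step 2: δ(q1, 1) = (qR, □, L) → [qR]□□

The machine reaches the reject state qR and halts.

State sequence: q0 → q1 → qR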